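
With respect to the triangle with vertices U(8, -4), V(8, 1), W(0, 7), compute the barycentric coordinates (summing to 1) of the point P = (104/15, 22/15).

(1/15, 4/5, 2/15)

Signed area of the reference triangle: [UVW] = ½·(8·(1−7) + 8·(7−(-4)) + 0·(-4−1)) = ½·(-48 + 88 + 0) = 20.
[PVW] = ½·((104/15)·(1−7) + 8·(7−(22/15)) + 0·(22/15−1)) = ½·(-208/5 + 664/15 + 0) = 4/3, so the U-coordinate is (4/3)/20 = 1/15.
[UPW] = ½·(8·(22/15−7) + (104/15)·(7−(-4)) + 0·(-4−(22/15))) = ½·(-664/15 + 1144/15 + 0) = 16, so the V-coordinate is 4/5.
[UVP] = ½·(8·(1−(22/15)) + 8·(22/15−(-4)) + (104/15)·(-4−1)) = ½·(-56/15 + 656/15 − 104/3) = 8/3, so the W-coordinate is 2/15.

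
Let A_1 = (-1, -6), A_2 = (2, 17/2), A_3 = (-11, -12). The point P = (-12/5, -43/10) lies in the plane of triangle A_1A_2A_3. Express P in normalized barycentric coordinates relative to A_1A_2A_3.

Signed area of the reference triangle: [A_1A_2A_3] = ½·((-1)·(17/2−(-12)) + 2·(-12−(-6)) + (-11)·(-6−(17/2))) = ½·(-41/2 − 12 + 319/2) = 127/2.
[PA_2A_3] = ½·((-12/5)·(17/2−(-12)) + 2·(-12−(-43/10)) + (-11)·(-43/10−(17/2))) = ½·(-246/5 − 77/5 + 704/5) = 381/10, so the A_1-coordinate is (381/10)/(127/2) = 3/5.
[A_1PA_3] = ½·((-1)·(-43/10−(-12)) + (-12/5)·(-12−(-6)) + (-11)·(-6−(-43/10))) = ½·(-77/10 + 72/5 + 187/10) = 127/10, so the A_2-coordinate is 1/5.
[A_1A_2P] = ½·((-1)·(17/2−(-43/10)) + 2·(-43/10−(-6)) + (-12/5)·(-6−(17/2))) = ½·(-64/5 + 17/5 + 174/5) = 127/10, so the A_3-coordinate is 1/5.

(3/5, 1/5, 1/5)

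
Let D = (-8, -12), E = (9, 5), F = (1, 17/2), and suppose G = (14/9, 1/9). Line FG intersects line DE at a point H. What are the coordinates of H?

(12/7, -16/7)

Barycentric coordinates of G with respect to DEF: (1/3, 4/9, 2/9).
On side DE the F-coordinate is zero; dropping G's F-weight 2/9 and renormalizing the remaining 1/3 : 4/9 gives weights 3/7, 4/7 on D, E.
H = (3/7)·(-8, -12) + (4/7)·(9, 5) = (12/7, -16/7).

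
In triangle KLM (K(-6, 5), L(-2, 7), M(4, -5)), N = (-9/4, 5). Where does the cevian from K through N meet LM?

(-1, 5)

Barycentric coordinates of N with respect to KLM: (1/4, 5/8, 1/8).
On side LM the K-coordinate is zero; dropping N's K-weight 1/4 and renormalizing the remaining 5/8 : 1/8 gives weights 5/6, 1/6 on L, M.
J = (5/6)·(-2, 7) + (1/6)·(4, -5) = (-1, 5).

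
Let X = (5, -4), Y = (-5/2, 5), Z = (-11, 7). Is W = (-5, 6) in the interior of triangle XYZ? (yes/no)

Barycentric coordinates of W: (-7/123, 100/123, 10/41).
The three coordinates are negative, positive, positive; a point is interior exactly when all three are positive.

no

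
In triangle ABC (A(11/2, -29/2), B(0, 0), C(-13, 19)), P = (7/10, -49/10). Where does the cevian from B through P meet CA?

Barycentric coordinates of P with respect to ABC: (3/5, 1/5, 1/5).
On side CA the B-coordinate is zero; dropping P's B-weight 1/5 and renormalizing the remaining 1/5 : 3/5 gives weights 1/4, 3/4 on C, A.
Q = (1/4)·(-13, 19) + (3/4)·(11/2, -29/2) = (7/8, -49/8).

(7/8, -49/8)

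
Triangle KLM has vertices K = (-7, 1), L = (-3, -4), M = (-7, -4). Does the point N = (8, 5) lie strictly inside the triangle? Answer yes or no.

Barycentric coordinates of N: (9/5, 15/4, -91/20).
The three coordinates are positive, positive, negative; a point is interior exactly when all three are positive.

no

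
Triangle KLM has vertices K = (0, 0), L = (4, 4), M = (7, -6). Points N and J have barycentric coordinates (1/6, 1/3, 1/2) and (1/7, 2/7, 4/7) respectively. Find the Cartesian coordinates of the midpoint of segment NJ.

(419/84, -83/42)

Barycentric coordinates of the midpoint are the average: (13/84, 13/42, 15/28).
Converting: (13/84)·K + (13/42)·L + (15/28)·M = (419/84, -83/42).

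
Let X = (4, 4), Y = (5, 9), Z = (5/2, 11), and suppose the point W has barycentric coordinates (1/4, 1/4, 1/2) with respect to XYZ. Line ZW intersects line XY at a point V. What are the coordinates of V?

(9/2, 13/2)

Line ZW meets XY where the Z-coordinate vanishes; zeroing W's Z-weight and renormalizing leaves X, Y-weights 1/4 : 1/4 → (1/2, 1/2).
So V = (1/2)·X + (1/2)·Y = (9/2, 13/2).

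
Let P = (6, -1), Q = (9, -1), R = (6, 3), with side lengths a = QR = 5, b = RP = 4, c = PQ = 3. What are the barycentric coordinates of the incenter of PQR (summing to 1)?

The incenter has barycentric coordinates proportional to the opposite side lengths: (5 : 4 : 3).
Normalizing by 5+4+3 = 12 gives (5/12, 1/3, 1/4).

(5/12, 1/3, 1/4)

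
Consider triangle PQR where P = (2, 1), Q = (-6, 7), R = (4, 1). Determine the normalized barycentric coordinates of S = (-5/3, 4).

Signed area of the reference triangle: [PQR] = ½·(2·(7−1) + (-6)·(1−1) + 4·(1−7)) = ½·(12 + 0 − 24) = -6.
[SQR] = ½·((-5/3)·(7−1) + (-6)·(1−4) + 4·(4−7)) = ½·(-10 + 18 − 12) = -2, so the P-coordinate is (-2)/(-6) = 1/3.
[PSR] = ½·(2·(4−1) + (-5/3)·(1−1) + 4·(1−4)) = ½·(6 + 0 − 12) = -3, so the Q-coordinate is 1/2.
[PQS] = ½·(2·(7−4) + (-6)·(4−1) + (-5/3)·(1−7)) = ½·(6 − 18 + 10) = -1, so the R-coordinate is 1/6.

(1/3, 1/2, 1/6)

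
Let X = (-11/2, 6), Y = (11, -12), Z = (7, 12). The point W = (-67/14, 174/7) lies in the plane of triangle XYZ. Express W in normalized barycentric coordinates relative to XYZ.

(5/7, -5/7, 1)

Signed area of the reference triangle: [XYZ] = ½·((-11/2)·(-12−12) + 11·(12−6) + 7·(6−(-12))) = ½·(132 + 66 + 126) = 162.
[WYZ] = ½·((-67/14)·(-12−12) + 11·(12−(174/7)) + 7·(174/7−(-12))) = ½·(804/7 − 990/7 + 258) = 810/7, so the X-coordinate is (810/7)/162 = 5/7.
[XWZ] = ½·((-11/2)·(174/7−12) + (-67/14)·(12−6) + 7·(6−(174/7))) = ½·(-495/7 − 201/7 − 132) = -810/7, so the Y-coordinate is -5/7.
[XYW] = ½·((-11/2)·(-12−(174/7)) + 11·(174/7−6) + (-67/14)·(6−(-12))) = ½·(1419/7 + 1452/7 − 603/7) = 162, so the Z-coordinate is 1.
Check: 5/7 − 5/7 + 1 = 1.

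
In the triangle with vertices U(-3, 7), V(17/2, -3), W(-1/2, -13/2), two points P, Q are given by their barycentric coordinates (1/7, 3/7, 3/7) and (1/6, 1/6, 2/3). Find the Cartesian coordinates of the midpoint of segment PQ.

(43/24, -283/84)

Barycentric coordinates of the midpoint are the average: (13/84, 25/84, 23/42).
Converting: (13/84)·U + (25/84)·V + (23/42)·W = (43/24, -283/84).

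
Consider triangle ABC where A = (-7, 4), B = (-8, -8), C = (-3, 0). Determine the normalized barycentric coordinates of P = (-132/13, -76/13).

Signed area of the reference triangle: [ABC] = ½·((-7)·(-8−0) + (-8)·(0−4) + (-3)·(4−(-8))) = ½·(56 + 32 − 36) = 26.
[PBC] = ½·((-132/13)·(-8−0) + (-8)·(0−(-76/13)) + (-3)·(-76/13−(-8))) = ½·(1056/13 − 608/13 − 84/13) = 14, so the A-coordinate is 14/26 = 7/13.
[APC] = ½·((-7)·(-76/13−0) + (-132/13)·(0−4) + (-3)·(4−(-76/13))) = ½·(532/13 + 528/13 − 384/13) = 26, so the B-coordinate is 1.
[ABP] = ½·((-7)·(-8−(-76/13)) + (-8)·(-76/13−4) + (-132/13)·(4−(-8))) = ½·(196/13 + 1024/13 − 1584/13) = -14, so the C-coordinate is -7/13.

(7/13, 1, -7/13)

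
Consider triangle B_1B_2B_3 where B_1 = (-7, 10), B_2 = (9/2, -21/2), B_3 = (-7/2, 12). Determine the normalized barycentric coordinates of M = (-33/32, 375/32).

(-9/16, 1/16, 3/2)

Signed area of the reference triangle: [B_1B_2B_3] = ½·((-7)·(-21/2−12) + (9/2)·(12−10) + (-7/2)·(10−(-21/2))) = ½·(315/2 + 9 − 287/4) = 379/8.
[MB_2B_3] = ½·((-33/32)·(-21/2−12) + (9/2)·(12−(375/32)) + (-7/2)·(375/32−(-21/2))) = ½·(1485/64 + 81/64 − 4977/64) = -3411/128, so the B_1-coordinate is (-3411/128)/(379/8) = -9/16.
[B_1MB_3] = ½·((-7)·(375/32−12) + (-33/32)·(12−10) + (-7/2)·(10−(375/32))) = ½·(63/32 − 33/16 + 385/64) = 379/128, so the B_2-coordinate is 1/16.
[B_1B_2M] = ½·((-7)·(-21/2−(375/32)) + (9/2)·(375/32−10) + (-33/32)·(10−(-21/2))) = ½·(4977/32 + 495/64 − 1353/64) = 1137/16, so the B_3-coordinate is 3/2.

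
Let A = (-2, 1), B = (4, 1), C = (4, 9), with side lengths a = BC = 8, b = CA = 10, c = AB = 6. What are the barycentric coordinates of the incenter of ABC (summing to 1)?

The incenter has barycentric coordinates proportional to the opposite side lengths: (8 : 10 : 6).
Normalizing by 8+10+6 = 24 gives (1/3, 5/12, 1/4).

(1/3, 5/12, 1/4)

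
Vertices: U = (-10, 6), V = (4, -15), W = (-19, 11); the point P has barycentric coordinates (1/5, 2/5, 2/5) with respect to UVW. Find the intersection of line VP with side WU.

Line VP meets WU where the V-coordinate vanishes; zeroing P's V-weight and renormalizing leaves W, U-weights 2/5 : 1/5 → (2/3, 1/3).
So Q = (2/3)·W + (1/3)·U = (-16, 28/3).

(-16, 28/3)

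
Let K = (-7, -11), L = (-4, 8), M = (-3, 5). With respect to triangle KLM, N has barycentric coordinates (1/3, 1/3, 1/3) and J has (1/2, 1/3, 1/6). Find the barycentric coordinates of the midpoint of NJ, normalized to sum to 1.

(5/12, 1/3, 1/4)

Since both coordinate triples sum to 1, the midpoint's barycentrics are the componentwise average.
(1/3+1/2)/2 = 5/12; similarly 1/3 and 1/4.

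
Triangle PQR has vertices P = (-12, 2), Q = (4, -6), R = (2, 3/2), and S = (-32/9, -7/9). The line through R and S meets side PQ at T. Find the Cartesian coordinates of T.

Barycentric coordinates of S with respect to PQR: (4/9, 1/3, 2/9).
On side PQ the R-coordinate is zero; dropping S's R-weight 2/9 and renormalizing the remaining 4/9 : 1/3 gives weights 4/7, 3/7 on P, Q.
T = (4/7)·(-12, 2) + (3/7)·(4, -6) = (-36/7, -10/7).

(-36/7, -10/7)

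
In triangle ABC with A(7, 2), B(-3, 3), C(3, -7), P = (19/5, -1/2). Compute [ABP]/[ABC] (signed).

3/10

[ABC] = ½·(7·(3−(-7)) + (-3)·(-7−2) + 3·(2−3)) = ½·(70 + 27 − 3) = 47.
[ABP] = ½·(7·(3−(-1/2)) + (-3)·(-1/2−2) + (19/5)·(2−3)) = ½·(49/2 + 15/2 − 19/5) = 141/10, so the ratio is (141/10)/47 = 3/10.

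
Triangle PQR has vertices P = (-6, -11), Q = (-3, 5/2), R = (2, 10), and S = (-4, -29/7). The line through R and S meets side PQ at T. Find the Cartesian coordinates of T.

Barycentric coordinates of S with respect to PQR: (4/7, 2/7, 1/7).
On side PQ the R-coordinate is zero; dropping S's R-weight 1/7 and renormalizing the remaining 4/7 : 2/7 gives weights 2/3, 1/3 on P, Q.
T = (2/3)·(-6, -11) + (1/3)·(-3, 5/2) = (-5, -13/2).

(-5, -13/2)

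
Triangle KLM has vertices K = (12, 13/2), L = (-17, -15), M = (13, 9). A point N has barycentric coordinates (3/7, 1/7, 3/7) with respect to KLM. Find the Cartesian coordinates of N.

N = (3/7)·K + (1/7)·L + (3/7)·M.
x-coordinate: (3/7)·12 + (1/7)·(-17) + (3/7)·13 = 58/7.
y-coordinate: (3/7)·(13/2) + (1/7)·(-15) + (3/7)·9 = 9/2.

(58/7, 9/2)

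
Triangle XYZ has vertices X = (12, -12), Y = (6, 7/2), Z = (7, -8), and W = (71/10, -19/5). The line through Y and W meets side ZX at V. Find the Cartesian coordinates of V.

Barycentric coordinates of W with respect to XYZ: (1/10, 2/5, 1/2).
On side ZX the Y-coordinate is zero; dropping W's Y-weight 2/5 and renormalizing the remaining 1/2 : 1/10 gives weights 5/6, 1/6 on Z, X.
V = (5/6)·(7, -8) + (1/6)·(12, -12) = (47/6, -26/3).

(47/6, -26/3)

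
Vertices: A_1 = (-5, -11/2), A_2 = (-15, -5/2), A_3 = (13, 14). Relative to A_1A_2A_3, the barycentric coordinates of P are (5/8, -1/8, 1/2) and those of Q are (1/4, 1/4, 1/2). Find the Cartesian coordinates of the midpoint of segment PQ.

Barycentric coordinates of the midpoint are the average: (7/16, 1/16, 1/2).
Converting: (7/16)·A_1 + (1/16)·A_2 + (1/2)·A_3 = (27/8, 71/16).

(27/8, 71/16)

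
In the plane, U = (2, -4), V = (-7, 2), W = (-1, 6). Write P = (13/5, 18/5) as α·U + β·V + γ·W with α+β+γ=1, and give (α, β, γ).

(2/5, -2/5, 1)

Signed area of the reference triangle: [UVW] = ½·(2·(2−6) + (-7)·(6−(-4)) + (-1)·(-4−2)) = ½·(-8 − 70 + 6) = -36.
[PVW] = ½·((13/5)·(2−6) + (-7)·(6−(18/5)) + (-1)·(18/5−2)) = ½·(-52/5 − 84/5 − 8/5) = -72/5, so the U-coordinate is (-72/5)/(-36) = 2/5.
[UPW] = ½·(2·(18/5−6) + (13/5)·(6−(-4)) + (-1)·(-4−(18/5))) = ½·(-24/5 + 26 + 38/5) = 72/5, so the V-coordinate is -2/5.
[UVP] = ½·(2·(2−(18/5)) + (-7)·(18/5−(-4)) + (13/5)·(-4−2)) = ½·(-16/5 − 266/5 − 78/5) = -36, so the W-coordinate is 1.
Check: 2/5 − 2/5 + 1 = 1.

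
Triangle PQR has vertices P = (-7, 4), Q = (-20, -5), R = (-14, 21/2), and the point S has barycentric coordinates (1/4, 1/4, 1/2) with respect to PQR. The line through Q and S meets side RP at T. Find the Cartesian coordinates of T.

Line QS meets RP where the Q-coordinate vanishes; zeroing S's Q-weight and renormalizing leaves R, P-weights 1/2 : 1/4 → (2/3, 1/3).
So T = (2/3)·R + (1/3)·P = (-35/3, 25/3).

(-35/3, 25/3)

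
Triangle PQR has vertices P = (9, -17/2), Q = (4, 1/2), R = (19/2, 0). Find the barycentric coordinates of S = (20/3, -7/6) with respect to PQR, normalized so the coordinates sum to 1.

Signed area of the reference triangle: [PQR] = ½·(9·(1/2−0) + 4·(0−(-17/2)) + (19/2)·(-17/2−(1/2))) = ½·(9/2 + 34 − 171/2) = -47/2.
[SQR] = ½·((20/3)·(1/2−0) + 4·(0−(-7/6)) + (19/2)·(-7/6−(1/2))) = ½·(10/3 + 14/3 − 95/6) = -47/12, so the P-coordinate is (-47/12)/(-47/2) = 1/6.
[PSR] = ½·(9·(-7/6−0) + (20/3)·(0−(-17/2)) + (19/2)·(-17/2−(-7/6))) = ½·(-21/2 + 170/3 − 209/3) = -47/4, so the Q-coordinate is 1/2.
[PQS] = ½·(9·(1/2−(-7/6)) + 4·(-7/6−(-17/2)) + (20/3)·(-17/2−(1/2))) = ½·(15 + 88/3 − 60) = -47/6, so the R-coordinate is 1/3.
Check: 1/6 + 1/2 + 1/3 = 1.

(1/6, 1/2, 1/3)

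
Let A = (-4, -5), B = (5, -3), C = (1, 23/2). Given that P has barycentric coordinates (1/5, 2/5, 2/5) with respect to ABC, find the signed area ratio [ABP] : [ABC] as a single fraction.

2/5

The signed ratio [ABP]/[ABC] equals the barycentric coordinate of P at vertex C, which is 2/5.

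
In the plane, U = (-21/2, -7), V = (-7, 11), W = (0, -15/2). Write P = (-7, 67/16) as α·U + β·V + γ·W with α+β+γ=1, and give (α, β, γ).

(1/4, 5/8, 1/8)

Signed area of the reference triangle: [UVW] = ½·((-21/2)·(11−(-15/2)) + (-7)·(-15/2−(-7)) + 0·(-7−11)) = ½·(-777/4 + 7/2 + 0) = -763/8.
[PVW] = ½·((-7)·(11−(-15/2)) + (-7)·(-15/2−(67/16)) + 0·(67/16−11)) = ½·(-259/2 + 1309/16 + 0) = -763/32, so the U-coordinate is (-763/32)/(-763/8) = 1/4.
[UPW] = ½·((-21/2)·(67/16−(-15/2)) + (-7)·(-15/2−(-7)) + 0·(-7−(67/16))) = ½·(-3927/32 + 7/2 + 0) = -3815/64, so the V-coordinate is 5/8.
[UVP] = ½·((-21/2)·(11−(67/16)) + (-7)·(67/16−(-7)) + (-7)·(-7−11)) = ½·(-2289/32 − 1253/16 + 126) = -763/64, so the W-coordinate is 1/8.
Check: 1/4 + 5/8 + 1/8 = 1.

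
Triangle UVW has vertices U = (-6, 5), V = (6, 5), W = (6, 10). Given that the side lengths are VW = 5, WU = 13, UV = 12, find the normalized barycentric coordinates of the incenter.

The incenter has barycentric coordinates proportional to the opposite side lengths: (5 : 13 : 12).
Normalizing by 5+13+12 = 30 gives (1/6, 13/30, 2/5).

(1/6, 13/30, 2/5)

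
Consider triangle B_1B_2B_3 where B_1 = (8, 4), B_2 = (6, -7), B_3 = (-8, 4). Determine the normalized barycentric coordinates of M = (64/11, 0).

(6/11, 4/11, 1/11)

Signed area of the reference triangle: [B_1B_2B_3] = ½·(8·(-7−4) + 6·(4−4) + (-8)·(4−(-7))) = ½·(-88 + 0 − 88) = -88.
[MB_2B_3] = ½·((64/11)·(-7−4) + 6·(4−0) + (-8)·(0−(-7))) = ½·(-64 + 24 − 56) = -48, so the B_1-coordinate is (-48)/(-88) = 6/11.
[B_1MB_3] = ½·(8·(0−4) + (64/11)·(4−4) + (-8)·(4−0)) = ½·(-32 + 0 − 32) = -32, so the B_2-coordinate is 4/11.
[B_1B_2M] = ½·(8·(-7−0) + 6·(0−4) + (64/11)·(4−(-7))) = ½·(-56 − 24 + 64) = -8, so the B_3-coordinate is 1/11.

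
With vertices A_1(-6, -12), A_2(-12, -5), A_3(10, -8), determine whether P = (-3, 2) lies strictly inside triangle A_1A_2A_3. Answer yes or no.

no

Barycentric coordinates of P: (-181/136, 53/34, 105/136).
The three coordinates are negative, positive, positive; a point is interior exactly when all three are positive.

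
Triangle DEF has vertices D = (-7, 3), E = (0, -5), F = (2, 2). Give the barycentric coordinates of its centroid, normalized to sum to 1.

(1/3, 1/3, 1/3)

The centroid is the average of the vertices, so each weight is 1/3.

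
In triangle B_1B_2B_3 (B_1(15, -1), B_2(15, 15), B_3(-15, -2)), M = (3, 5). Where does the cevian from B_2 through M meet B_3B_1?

(-5, -5/3)

Barycentric coordinates of M with respect to B_1B_2B_3: (1/5, 2/5, 2/5).
On side B_3B_1 the B_2-coordinate is zero; dropping M's B_2-weight 2/5 and renormalizing the remaining 2/5 : 1/5 gives weights 2/3, 1/3 on B_3, B_1.
N = (2/3)·(-15, -2) + (1/3)·(15, -1) = (-5, -5/3).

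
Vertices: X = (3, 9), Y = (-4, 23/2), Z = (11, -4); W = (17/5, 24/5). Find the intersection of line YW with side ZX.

(25/3, 1/3)

Barycentric coordinates of W with respect to XYZ: (1/5, 2/5, 2/5).
On side ZX the Y-coordinate is zero; dropping W's Y-weight 2/5 and renormalizing the remaining 2/5 : 1/5 gives weights 2/3, 1/3 on Z, X.
V = (2/3)·(11, -4) + (1/3)·(3, 9) = (25/3, 1/3).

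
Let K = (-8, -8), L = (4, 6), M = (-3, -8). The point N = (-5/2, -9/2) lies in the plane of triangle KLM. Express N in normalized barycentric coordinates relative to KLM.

(1/4, 1/4, 1/2)

Signed area of the reference triangle: [KLM] = ½·((-8)·(6−(-8)) + 4·(-8−(-8)) + (-3)·(-8−6)) = ½·(-112 + 0 + 42) = -35.
[NLM] = ½·((-5/2)·(6−(-8)) + 4·(-8−(-9/2)) + (-3)·(-9/2−6)) = ½·(-35 − 14 + 63/2) = -35/4, so the K-coordinate is (-35/4)/(-35) = 1/4.
[KNM] = ½·((-8)·(-9/2−(-8)) + (-5/2)·(-8−(-8)) + (-3)·(-8−(-9/2))) = ½·(-28 + 0 + 21/2) = -35/4, so the L-coordinate is 1/4.
[KLN] = ½·((-8)·(6−(-9/2)) + 4·(-9/2−(-8)) + (-5/2)·(-8−6)) = ½·(-84 + 14 + 35) = -35/2, so the M-coordinate is 1/2.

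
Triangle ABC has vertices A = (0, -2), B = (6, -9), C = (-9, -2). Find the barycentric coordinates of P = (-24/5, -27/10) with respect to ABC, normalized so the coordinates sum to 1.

Signed area of the reference triangle: [ABC] = ½·(0·(-9−(-2)) + 6·(-2−(-2)) + (-9)·(-2−(-9))) = ½·(0 + 0 − 63) = -63/2.
[PBC] = ½·((-24/5)·(-9−(-2)) + 6·(-2−(-27/10)) + (-9)·(-27/10−(-9))) = ½·(168/5 + 21/5 − 567/10) = -189/20, so the A-coordinate is (-189/20)/(-63/2) = 3/10.
[APC] = ½·(0·(-27/10−(-2)) + (-24/5)·(-2−(-2)) + (-9)·(-2−(-27/10))) = ½·(0 + 0 − 63/10) = -63/20, so the B-coordinate is 1/10.
[ABP] = ½·(0·(-9−(-27/10)) + 6·(-27/10−(-2)) + (-24/5)·(-2−(-9))) = ½·(0 − 21/5 − 168/5) = -189/10, so the C-coordinate is 3/5.

(3/10, 1/10, 3/5)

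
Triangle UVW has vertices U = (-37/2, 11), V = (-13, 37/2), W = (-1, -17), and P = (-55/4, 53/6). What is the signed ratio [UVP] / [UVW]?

1/6

[UVW] = ½·((-37/2)·(37/2−(-17)) + (-13)·(-17−11) + (-1)·(11−(37/2))) = ½·(-2627/4 + 364 + 15/2) = -1141/8.
[UVP] = ½·((-37/2)·(37/2−(53/6)) + (-13)·(53/6−11) + (-55/4)·(11−(37/2))) = ½·(-1073/6 + 169/6 + 825/8) = -1141/48, so the ratio is (-1141/48)/(-1141/8) = 1/6.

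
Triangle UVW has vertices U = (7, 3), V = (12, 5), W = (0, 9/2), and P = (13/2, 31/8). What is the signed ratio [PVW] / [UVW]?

[UVW] = ½·(7·(5−(9/2)) + 12·(9/2−3) + 0·(3−5)) = ½·(7/2 + 18 + 0) = 43/4.
[PVW] = ½·((13/2)·(5−(9/2)) + 12·(9/2−(31/8)) + 0·(31/8−5)) = ½·(13/4 + 15/2 + 0) = 43/8, so the ratio is (43/8)/(43/4) = 1/2.

1/2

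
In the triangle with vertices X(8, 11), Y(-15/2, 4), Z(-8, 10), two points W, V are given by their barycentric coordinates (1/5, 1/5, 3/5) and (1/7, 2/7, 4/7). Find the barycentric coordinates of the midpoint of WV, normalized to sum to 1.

Since both coordinate triples sum to 1, the midpoint's barycentrics are the componentwise average.
(1/5+1/7)/2 = 6/35; similarly 17/70 and 41/70.

(6/35, 17/70, 41/70)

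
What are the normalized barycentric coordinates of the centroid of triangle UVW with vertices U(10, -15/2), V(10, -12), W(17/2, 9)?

(1/3, 1/3, 1/3)

The centroid is the average of the vertices, so each weight is 1/3.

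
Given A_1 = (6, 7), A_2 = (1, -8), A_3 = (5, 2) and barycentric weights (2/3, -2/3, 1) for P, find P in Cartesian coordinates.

(25/3, 12)

P = (2/3)·A_1 + (-2/3)·A_2 + 1·A_3.
x-coordinate: (2/3)·6 + (-2/3)·1 + 1·5 = 25/3.
y-coordinate: (2/3)·7 + (-2/3)·(-8) + 1·2 = 12.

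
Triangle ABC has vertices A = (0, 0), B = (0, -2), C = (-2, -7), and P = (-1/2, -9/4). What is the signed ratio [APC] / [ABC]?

[ABC] = ½·(0·(-2−(-7)) + 0·(-7−0) + (-2)·(0−(-2))) = ½·(0 + 0 − 4) = -2.
[APC] = ½·(0·(-9/4−(-7)) + (-1/2)·(-7−0) + (-2)·(0−(-9/4))) = ½·(0 + 7/2 − 9/2) = -1/2, so the ratio is (-1/2)/(-2) = 1/4.

1/4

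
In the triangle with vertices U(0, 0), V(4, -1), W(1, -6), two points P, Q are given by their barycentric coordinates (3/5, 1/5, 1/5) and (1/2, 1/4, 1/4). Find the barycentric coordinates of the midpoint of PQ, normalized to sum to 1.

Since both coordinate triples sum to 1, the midpoint's barycentrics are the componentwise average.
(3/5+1/2)/2 = 11/20; similarly 9/40 and 9/40.

(11/20, 9/40, 9/40)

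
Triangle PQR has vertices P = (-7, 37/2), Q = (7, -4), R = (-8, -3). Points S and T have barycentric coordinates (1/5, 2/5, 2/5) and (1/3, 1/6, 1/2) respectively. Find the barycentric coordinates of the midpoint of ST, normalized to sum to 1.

(4/15, 17/60, 9/20)

Since both coordinate triples sum to 1, the midpoint's barycentrics are the componentwise average.
(1/5+1/3)/2 = 4/15; similarly 17/60 and 9/20.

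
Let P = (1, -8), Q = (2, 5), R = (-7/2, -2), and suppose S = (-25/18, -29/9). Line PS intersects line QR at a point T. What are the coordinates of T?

(-31/12, -5/6)

Barycentric coordinates of S with respect to PQR: (1/3, 1/9, 5/9).
On side QR the P-coordinate is zero; dropping S's P-weight 1/3 and renormalizing the remaining 1/9 : 5/9 gives weights 1/6, 5/6 on Q, R.
T = (1/6)·(2, 5) + (5/6)·(-7/2, -2) = (-31/12, -5/6).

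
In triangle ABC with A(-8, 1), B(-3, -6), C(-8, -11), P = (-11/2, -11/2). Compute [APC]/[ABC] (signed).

1/2

[ABC] = ½·((-8)·(-6−(-11)) + (-3)·(-11−1) + (-8)·(1−(-6))) = ½·(-40 + 36 − 56) = -30.
[APC] = ½·((-8)·(-11/2−(-11)) + (-11/2)·(-11−1) + (-8)·(1−(-11/2))) = ½·(-44 + 66 − 52) = -15, so the ratio is (-15)/(-30) = 1/2.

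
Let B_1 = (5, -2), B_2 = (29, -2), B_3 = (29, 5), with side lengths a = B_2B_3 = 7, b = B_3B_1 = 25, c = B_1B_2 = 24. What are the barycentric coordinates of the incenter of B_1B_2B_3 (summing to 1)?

(1/8, 25/56, 3/7)

The incenter has barycentric coordinates proportional to the opposite side lengths: (7 : 25 : 24).
Normalizing by 7+25+24 = 56 gives (1/8, 25/56, 3/7).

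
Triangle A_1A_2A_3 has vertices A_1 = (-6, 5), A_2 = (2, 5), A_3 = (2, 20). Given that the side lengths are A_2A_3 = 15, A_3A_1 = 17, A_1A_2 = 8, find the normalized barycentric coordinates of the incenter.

(3/8, 17/40, 1/5)

The incenter has barycentric coordinates proportional to the opposite side lengths: (15 : 17 : 8).
Normalizing by 15+17+8 = 40 gives (3/8, 17/40, 1/5).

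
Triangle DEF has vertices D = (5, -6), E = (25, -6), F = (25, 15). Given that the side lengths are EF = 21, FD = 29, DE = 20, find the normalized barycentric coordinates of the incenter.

The incenter has barycentric coordinates proportional to the opposite side lengths: (21 : 29 : 20).
Normalizing by 21+29+20 = 70 gives (3/10, 29/70, 2/7).

(3/10, 29/70, 2/7)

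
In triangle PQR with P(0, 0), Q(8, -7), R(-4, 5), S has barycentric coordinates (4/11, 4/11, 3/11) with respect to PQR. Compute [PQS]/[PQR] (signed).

3/11

The signed ratio [PQS]/[PQR] equals the barycentric coordinate of S at vertex R, which is 3/11.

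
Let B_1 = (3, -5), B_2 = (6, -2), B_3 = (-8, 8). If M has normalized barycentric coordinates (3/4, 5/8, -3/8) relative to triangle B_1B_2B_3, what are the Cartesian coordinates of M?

M = (3/4)·B_1 + (5/8)·B_2 + (-3/8)·B_3.
x-coordinate: (3/4)·3 + (5/8)·6 + (-3/8)·(-8) = 9.
y-coordinate: (3/4)·(-5) + (5/8)·(-2) + (-3/8)·8 = -8.

(9, -8)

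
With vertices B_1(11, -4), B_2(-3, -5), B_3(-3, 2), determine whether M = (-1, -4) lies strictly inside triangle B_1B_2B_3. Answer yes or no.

Barycentric coordinates of M: (1/7, 36/49, 6/49).
The three coordinates are positive, positive, positive; a point is interior exactly when all three are positive.

yes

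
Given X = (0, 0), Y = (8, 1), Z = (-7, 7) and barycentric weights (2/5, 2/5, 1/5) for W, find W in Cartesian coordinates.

(9/5, 9/5)

W = (2/5)·X + (2/5)·Y + (1/5)·Z.
x-coordinate: (2/5)·0 + (2/5)·8 + (1/5)·(-7) = 9/5.
y-coordinate: (2/5)·0 + (2/5)·1 + (1/5)·7 = 9/5.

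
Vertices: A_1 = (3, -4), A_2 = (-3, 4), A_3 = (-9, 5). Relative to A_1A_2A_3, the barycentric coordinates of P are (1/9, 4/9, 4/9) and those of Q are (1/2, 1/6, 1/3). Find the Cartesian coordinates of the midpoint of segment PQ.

(-7/2, 35/18)

Barycentric coordinates of the midpoint are the average: (11/36, 11/36, 7/18).
Converting: (11/36)·A_1 + (11/36)·A_2 + (7/18)·A_3 = (-7/2, 35/18).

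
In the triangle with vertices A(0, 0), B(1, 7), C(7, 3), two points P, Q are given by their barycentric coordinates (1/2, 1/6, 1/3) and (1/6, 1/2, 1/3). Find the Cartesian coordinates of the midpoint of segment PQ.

Barycentric coordinates of the midpoint are the average: (1/3, 1/3, 1/3).
Converting: (1/3)·A + (1/3)·B + (1/3)·C = (8/3, 10/3).

(8/3, 10/3)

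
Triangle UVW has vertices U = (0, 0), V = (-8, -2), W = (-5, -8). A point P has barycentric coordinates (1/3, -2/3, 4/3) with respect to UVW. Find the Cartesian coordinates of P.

(-4/3, -28/3)

P = (1/3)·U + (-2/3)·V + (4/3)·W.
x-coordinate: (1/3)·0 + (-2/3)·(-8) + (4/3)·(-5) = -4/3.
y-coordinate: (1/3)·0 + (-2/3)·(-2) + (4/3)·(-8) = -28/3.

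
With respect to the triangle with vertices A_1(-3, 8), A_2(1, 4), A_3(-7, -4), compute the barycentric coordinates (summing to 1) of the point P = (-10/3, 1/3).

(1/12, 5/12, 1/2)

Signed area of the reference triangle: [A_1A_2A_3] = ½·((-3)·(4−(-4)) + 1·(-4−8) + (-7)·(8−4)) = ½·(-24 − 12 − 28) = -32.
[PA_2A_3] = ½·((-10/3)·(4−(-4)) + 1·(-4−(1/3)) + (-7)·(1/3−4)) = ½·(-80/3 − 13/3 + 77/3) = -8/3, so the A_1-coordinate is (-8/3)/(-32) = 1/12.
[A_1PA_3] = ½·((-3)·(1/3−(-4)) + (-10/3)·(-4−8) + (-7)·(8−(1/3))) = ½·(-13 + 40 − 161/3) = -40/3, so the A_2-coordinate is 5/12.
[A_1A_2P] = ½·((-3)·(4−(1/3)) + 1·(1/3−8) + (-10/3)·(8−4)) = ½·(-11 − 23/3 − 40/3) = -16, so the A_3-coordinate is 1/2.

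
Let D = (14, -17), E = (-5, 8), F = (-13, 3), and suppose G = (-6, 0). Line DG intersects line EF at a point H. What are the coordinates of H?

Barycentric coordinates of G with respect to DEF: (1/5, 1/5, 3/5).
On side EF the D-coordinate is zero; dropping G's D-weight 1/5 and renormalizing the remaining 1/5 : 3/5 gives weights 1/4, 3/4 on E, F.
H = (1/4)·(-5, 8) + (3/4)·(-13, 3) = (-11, 17/4).

(-11, 17/4)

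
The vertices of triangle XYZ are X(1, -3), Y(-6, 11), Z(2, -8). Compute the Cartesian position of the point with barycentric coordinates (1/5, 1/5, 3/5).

(1/5, -16/5)

W = (1/5)·X + (1/5)·Y + (3/5)·Z.
x-coordinate: (1/5)·1 + (1/5)·(-6) + (3/5)·2 = 1/5.
y-coordinate: (1/5)·(-3) + (1/5)·11 + (3/5)·(-8) = -16/5.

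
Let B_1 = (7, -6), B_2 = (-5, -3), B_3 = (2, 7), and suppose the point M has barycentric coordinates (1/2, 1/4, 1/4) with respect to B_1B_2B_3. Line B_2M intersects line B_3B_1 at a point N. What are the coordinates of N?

Line B_2M meets B_3B_1 where the B_2-coordinate vanishes; zeroing M's B_2-weight and renormalizing leaves B_3, B_1-weights 1/4 : 1/2 → (1/3, 2/3).
So N = (1/3)·B_3 + (2/3)·B_1 = (16/3, -5/3).

(16/3, -5/3)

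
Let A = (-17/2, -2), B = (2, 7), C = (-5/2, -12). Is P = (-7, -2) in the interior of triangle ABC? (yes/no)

yes

Barycentric coordinates of P: (87/106, 5/53, 9/106).
The three coordinates are positive, positive, positive; a point is interior exactly when all three are positive.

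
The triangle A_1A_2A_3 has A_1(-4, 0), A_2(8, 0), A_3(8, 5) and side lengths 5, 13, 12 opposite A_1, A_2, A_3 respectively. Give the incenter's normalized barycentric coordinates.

The incenter has barycentric coordinates proportional to the opposite side lengths: (5 : 13 : 12).
Normalizing by 5+13+12 = 30 gives (1/6, 13/30, 2/5).

(1/6, 13/30, 2/5)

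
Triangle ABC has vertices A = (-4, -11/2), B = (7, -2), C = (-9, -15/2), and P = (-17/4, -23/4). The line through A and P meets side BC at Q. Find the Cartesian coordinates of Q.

Barycentric coordinates of P with respect to ABC: (5/12, 1/6, 5/12).
On side BC the A-coordinate is zero; dropping P's A-weight 5/12 and renormalizing the remaining 1/6 : 5/12 gives weights 2/7, 5/7 on B, C.
Q = (2/7)·(7, -2) + (5/7)·(-9, -15/2) = (-31/7, -83/14).

(-31/7, -83/14)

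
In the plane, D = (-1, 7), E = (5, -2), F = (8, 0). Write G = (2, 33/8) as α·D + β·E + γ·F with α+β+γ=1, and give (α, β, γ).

(5/8, 1/8, 1/4)

Signed area of the reference triangle: [DEF] = ½·((-1)·(-2−0) + 5·(0−7) + 8·(7−(-2))) = ½·(2 − 35 + 72) = 39/2.
[GEF] = ½·(2·(-2−0) + 5·(0−(33/8)) + 8·(33/8−(-2))) = ½·(-4 − 165/8 + 49) = 195/16, so the D-coordinate is (195/16)/(39/2) = 5/8.
[DGF] = ½·((-1)·(33/8−0) + 2·(0−7) + 8·(7−(33/8))) = ½·(-33/8 − 14 + 23) = 39/16, so the E-coordinate is 1/8.
[DEG] = ½·((-1)·(-2−(33/8)) + 5·(33/8−7) + 2·(7−(-2))) = ½·(49/8 − 115/8 + 18) = 39/8, so the F-coordinate is 1/4.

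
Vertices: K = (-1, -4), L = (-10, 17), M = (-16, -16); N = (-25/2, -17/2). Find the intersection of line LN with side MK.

(-13, -68/5)

Barycentric coordinates of N with respect to KLM: (1/6, 1/6, 2/3).
On side MK the L-coordinate is zero; dropping N's L-weight 1/6 and renormalizing the remaining 2/3 : 1/6 gives weights 4/5, 1/5 on M, K.
J = (4/5)·(-16, -16) + (1/5)·(-1, -4) = (-13, -68/5).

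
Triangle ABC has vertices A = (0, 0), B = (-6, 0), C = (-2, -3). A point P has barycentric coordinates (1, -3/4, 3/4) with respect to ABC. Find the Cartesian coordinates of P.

(3, -9/4)

P = 1·A + (-3/4)·B + (3/4)·C.
x-coordinate: 1·0 + (-3/4)·(-6) + (3/4)·(-2) = 3.
y-coordinate: 1·0 + (-3/4)·0 + (3/4)·(-3) = -9/4.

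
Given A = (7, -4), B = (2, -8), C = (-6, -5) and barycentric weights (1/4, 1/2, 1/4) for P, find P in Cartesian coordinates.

(5/4, -25/4)

P = (1/4)·A + (1/2)·B + (1/4)·C.
x-coordinate: (1/4)·7 + (1/2)·2 + (1/4)·(-6) = 5/4.
y-coordinate: (1/4)·(-4) + (1/2)·(-8) + (1/4)·(-5) = -25/4.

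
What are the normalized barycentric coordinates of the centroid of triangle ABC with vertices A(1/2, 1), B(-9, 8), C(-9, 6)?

(1/3, 1/3, 1/3)

The centroid is the average of the vertices, so each weight is 1/3.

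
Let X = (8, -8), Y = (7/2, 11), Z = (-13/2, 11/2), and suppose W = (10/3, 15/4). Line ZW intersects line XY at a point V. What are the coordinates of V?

(53/10, 17/5)

Barycentric coordinates of W with respect to XYZ: (1/3, 1/2, 1/6).
On side XY the Z-coordinate is zero; dropping W's Z-weight 1/6 and renormalizing the remaining 1/3 : 1/2 gives weights 2/5, 3/5 on X, Y.
V = (2/5)·(8, -8) + (3/5)·(7/2, 11) = (53/10, 17/5).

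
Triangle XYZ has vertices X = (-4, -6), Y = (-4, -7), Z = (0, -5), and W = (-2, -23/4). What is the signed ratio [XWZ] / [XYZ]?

[XYZ] = ½·((-4)·(-7−(-5)) + (-4)·(-5−(-6)) + 0·(-6−(-7))) = ½·(8 − 4 + 0) = 2.
[XWZ] = ½·((-4)·(-23/4−(-5)) + (-2)·(-5−(-6)) + 0·(-6−(-23/4))) = ½·(3 − 2 + 0) = 1/2, so the ratio is (1/2)/2 = 1/4.

1/4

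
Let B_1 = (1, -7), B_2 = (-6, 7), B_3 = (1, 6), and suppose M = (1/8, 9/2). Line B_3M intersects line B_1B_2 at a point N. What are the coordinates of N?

Barycentric coordinates of M with respect to B_1B_2B_3: (1/8, 1/8, 3/4).
On side B_1B_2 the B_3-coordinate is zero; dropping M's B_3-weight 3/4 and renormalizing the remaining 1/8 : 1/8 gives weights 1/2, 1/2 on B_1, B_2.
N = (1/2)·(1, -7) + (1/2)·(-6, 7) = (-5/2, 0).

(-5/2, 0)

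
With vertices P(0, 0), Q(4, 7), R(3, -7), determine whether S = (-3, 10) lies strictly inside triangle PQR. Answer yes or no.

no

Barycentric coordinates of S: (101/49, 9/49, -61/49).
The three coordinates are positive, positive, negative; a point is interior exactly when all three are positive.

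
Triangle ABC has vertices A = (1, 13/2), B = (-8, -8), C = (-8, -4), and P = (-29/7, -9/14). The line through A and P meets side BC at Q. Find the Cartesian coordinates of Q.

Barycentric coordinates of P with respect to ABC: (3/7, 2/7, 2/7).
On side BC the A-coordinate is zero; dropping P's A-weight 3/7 and renormalizing the remaining 2/7 : 2/7 gives weights 1/2, 1/2 on B, C.
Q = (1/2)·(-8, -8) + (1/2)·(-8, -4) = (-8, -6).

(-8, -6)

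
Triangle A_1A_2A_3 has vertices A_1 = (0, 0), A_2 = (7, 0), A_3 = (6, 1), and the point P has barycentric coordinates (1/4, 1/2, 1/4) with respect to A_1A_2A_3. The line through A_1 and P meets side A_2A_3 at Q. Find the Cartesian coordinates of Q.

Line A_1P meets A_2A_3 where the A_1-coordinate vanishes; zeroing P's A_1-weight and renormalizing leaves A_2, A_3-weights 1/2 : 1/4 → (2/3, 1/3).
So Q = (2/3)·A_2 + (1/3)·A_3 = (20/3, 1/3).

(20/3, 1/3)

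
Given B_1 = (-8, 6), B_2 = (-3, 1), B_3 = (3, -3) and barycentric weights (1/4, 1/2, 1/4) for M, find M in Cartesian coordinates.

(-11/4, 5/4)

M = (1/4)·B_1 + (1/2)·B_2 + (1/4)·B_3.
x-coordinate: (1/4)·(-8) + (1/2)·(-3) + (1/4)·3 = -11/4.
y-coordinate: (1/4)·6 + (1/2)·1 + (1/4)·(-3) = 5/4.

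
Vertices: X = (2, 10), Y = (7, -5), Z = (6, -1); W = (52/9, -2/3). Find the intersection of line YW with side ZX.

Barycentric coordinates of W with respect to XYZ: (1/9, 2/9, 2/3).
On side ZX the Y-coordinate is zero; dropping W's Y-weight 2/9 and renormalizing the remaining 2/3 : 1/9 gives weights 6/7, 1/7 on Z, X.
V = (6/7)·(6, -1) + (1/7)·(2, 10) = (38/7, 4/7).

(38/7, 4/7)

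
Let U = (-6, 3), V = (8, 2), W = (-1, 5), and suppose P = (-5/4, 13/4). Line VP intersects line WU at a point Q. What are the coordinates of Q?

(-13/3, 11/3)

Barycentric coordinates of P with respect to UVW: (1/2, 1/4, 1/4).
On side WU the V-coordinate is zero; dropping P's V-weight 1/4 and renormalizing the remaining 1/4 : 1/2 gives weights 1/3, 2/3 on W, U.
Q = (1/3)·(-1, 5) + (2/3)·(-6, 3) = (-13/3, 11/3).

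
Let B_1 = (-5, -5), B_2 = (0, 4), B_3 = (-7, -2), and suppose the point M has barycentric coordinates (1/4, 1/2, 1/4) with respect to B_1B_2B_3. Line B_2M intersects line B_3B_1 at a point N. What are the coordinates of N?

Line B_2M meets B_3B_1 where the B_2-coordinate vanishes; zeroing M's B_2-weight and renormalizing leaves B_3, B_1-weights 1/4 : 1/4 → (1/2, 1/2).
So N = (1/2)·B_3 + (1/2)·B_1 = (-6, -7/2).

(-6, -7/2)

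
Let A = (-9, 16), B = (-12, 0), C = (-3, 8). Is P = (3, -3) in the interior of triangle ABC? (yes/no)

no

Barycentric coordinates of P: (-49/40, 3/20, 83/40).
The three coordinates are negative, positive, positive; a point is interior exactly when all three are positive.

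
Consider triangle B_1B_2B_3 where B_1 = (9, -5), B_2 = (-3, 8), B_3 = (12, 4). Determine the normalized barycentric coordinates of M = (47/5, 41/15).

Signed area of the reference triangle: [B_1B_2B_3] = ½·(9·(8−4) + (-3)·(4−(-5)) + 12·(-5−8)) = ½·(36 − 27 − 156) = -147/2.
[MB_2B_3] = ½·((47/5)·(8−4) + (-3)·(4−(41/15)) + 12·(41/15−8)) = ½·(188/5 − 19/5 − 316/5) = -147/10, so the B_1-coordinate is (-147/10)/(-147/2) = 1/5.
[B_1MB_3] = ½·(9·(41/15−4) + (47/5)·(4−(-5)) + 12·(-5−(41/15))) = ½·(-57/5 + 423/5 − 464/5) = -49/5, so the B_2-coordinate is 2/15.
[B_1B_2M] = ½·(9·(8−(41/15)) + (-3)·(41/15−(-5)) + (47/5)·(-5−8)) = ½·(237/5 − 116/5 − 611/5) = -49, so the B_3-coordinate is 2/3.

(1/5, 2/15, 2/3)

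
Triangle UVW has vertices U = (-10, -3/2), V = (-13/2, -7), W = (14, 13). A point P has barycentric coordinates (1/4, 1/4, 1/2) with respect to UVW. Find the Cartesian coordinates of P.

P = (1/4)·U + (1/4)·V + (1/2)·W.
x-coordinate: (1/4)·(-10) + (1/4)·(-13/2) + (1/2)·14 = 23/8.
y-coordinate: (1/4)·(-3/2) + (1/4)·(-7) + (1/2)·13 = 35/8.

(23/8, 35/8)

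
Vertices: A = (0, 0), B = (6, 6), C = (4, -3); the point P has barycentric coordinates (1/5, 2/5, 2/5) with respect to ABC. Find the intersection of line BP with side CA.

Line BP meets CA where the B-coordinate vanishes; zeroing P's B-weight and renormalizing leaves C, A-weights 2/5 : 1/5 → (2/3, 1/3).
So Q = (2/3)·C + (1/3)·A = (8/3, -2).

(8/3, -2)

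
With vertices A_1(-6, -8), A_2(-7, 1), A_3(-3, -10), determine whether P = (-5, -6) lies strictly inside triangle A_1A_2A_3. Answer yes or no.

yes

Barycentric coordinates of P: (6/25, 8/25, 11/25).
The three coordinates are positive, positive, positive; a point is interior exactly when all three are positive.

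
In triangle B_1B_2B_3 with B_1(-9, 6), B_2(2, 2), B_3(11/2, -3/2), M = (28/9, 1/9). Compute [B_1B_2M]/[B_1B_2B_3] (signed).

2/3

[B_1B_2B_3] = ½·((-9)·(2−(-3/2)) + 2·(-3/2−6) + (11/2)·(6−2)) = ½·(-63/2 − 15 + 22) = -49/4.
[B_1B_2M] = ½·((-9)·(2−(1/9)) + 2·(1/9−6) + (28/9)·(6−2)) = ½·(-17 − 106/9 + 112/9) = -49/6, so the ratio is (-49/6)/(-49/4) = 2/3.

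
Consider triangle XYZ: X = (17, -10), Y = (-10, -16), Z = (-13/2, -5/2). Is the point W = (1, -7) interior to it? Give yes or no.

Barycentric coordinates of W: (78/229, 33/229, 118/229).
The three coordinates are positive, positive, positive; a point is interior exactly when all three are positive.

yes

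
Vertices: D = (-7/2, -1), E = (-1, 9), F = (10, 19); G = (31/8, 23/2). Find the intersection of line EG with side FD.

(11/2, 37/3)

Barycentric coordinates of G with respect to DEF: (1/4, 1/4, 1/2).
On side FD the E-coordinate is zero; dropping G's E-weight 1/4 and renormalizing the remaining 1/2 : 1/4 gives weights 2/3, 1/3 on F, D.
H = (2/3)·(10, 19) + (1/3)·(-7/2, -1) = (11/2, 37/3).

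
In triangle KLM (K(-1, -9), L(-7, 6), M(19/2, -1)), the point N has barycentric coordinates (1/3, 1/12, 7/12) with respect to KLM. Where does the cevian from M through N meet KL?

Line MN meets KL where the M-coordinate vanishes; zeroing N's M-weight and renormalizing leaves K, L-weights 1/3 : 1/12 → (4/5, 1/5).
So J = (4/5)·K + (1/5)·L = (-11/5, -6).

(-11/5, -6)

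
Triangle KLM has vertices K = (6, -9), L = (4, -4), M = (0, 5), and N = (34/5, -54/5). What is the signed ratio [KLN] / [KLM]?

[KLM] = ½·(6·(-4−5) + 4·(5−(-9)) + 0·(-9−(-4))) = ½·(-54 + 56 + 0) = 1.
[KLN] = ½·(6·(-4−(-54/5)) + 4·(-54/5−(-9)) + (34/5)·(-9−(-4))) = ½·(204/5 − 36/5 − 34) = -1/5, so the ratio is (-1/5)/1 = -1/5.

-1/5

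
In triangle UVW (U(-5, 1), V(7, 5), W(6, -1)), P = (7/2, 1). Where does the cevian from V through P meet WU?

(7/3, -1/3)

Barycentric coordinates of P with respect to UVW: (1/4, 1/4, 1/2).
On side WU the V-coordinate is zero; dropping P's V-weight 1/4 and renormalizing the remaining 1/2 : 1/4 gives weights 2/3, 1/3 on W, U.
Q = (2/3)·(6, -1) + (1/3)·(-5, 1) = (7/3, -1/3).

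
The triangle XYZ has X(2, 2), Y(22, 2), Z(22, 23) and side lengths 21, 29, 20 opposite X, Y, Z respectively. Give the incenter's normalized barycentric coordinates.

(3/10, 29/70, 2/7)

The incenter has barycentric coordinates proportional to the opposite side lengths: (21 : 29 : 20).
Normalizing by 21+29+20 = 70 gives (3/10, 29/70, 2/7).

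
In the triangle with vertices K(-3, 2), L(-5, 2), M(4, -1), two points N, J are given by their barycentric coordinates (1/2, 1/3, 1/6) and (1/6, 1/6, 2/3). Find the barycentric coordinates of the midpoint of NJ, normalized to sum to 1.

(1/3, 1/4, 5/12)

Since both coordinate triples sum to 1, the midpoint's barycentrics are the componentwise average.
(1/2+1/6)/2 = 1/3; similarly 1/4 and 5/12.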